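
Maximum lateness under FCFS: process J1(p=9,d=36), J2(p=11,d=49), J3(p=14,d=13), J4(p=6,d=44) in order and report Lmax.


Lateness per job (L = C - d):
  J1: C=9, d=36, L=-27
  J2: C=20, d=49, L=-29
  J3: C=34, d=13, L=21
  J4: C=40, d=44, L=-4
Lmax = max(-27, -29, 21, -4)
= 21


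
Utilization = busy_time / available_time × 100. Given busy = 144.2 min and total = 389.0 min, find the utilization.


Utilization = busy / total × 100
= 144.2 / 389.0 × 100
= 37.1%


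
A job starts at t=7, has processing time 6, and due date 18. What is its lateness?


Completion = 7 + 6 = 13
Lateness = C - d = 13 - 18
= -5


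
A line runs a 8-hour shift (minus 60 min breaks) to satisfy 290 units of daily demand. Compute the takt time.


Available = 8×60 - 60 = 420 min
Takt time = 420 / 290
= 1.45 min/unit


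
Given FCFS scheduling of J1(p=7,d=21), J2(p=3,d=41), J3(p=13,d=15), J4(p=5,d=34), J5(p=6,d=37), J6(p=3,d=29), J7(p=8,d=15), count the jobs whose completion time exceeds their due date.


Completion vs due date:
  J1: C=7, d=21 → on time
  J2: C=10, d=41 → on time
  J3: C=23, d=15 → TARDY
  J4: C=28, d=34 → on time
  J5: C=34, d=37 → on time
  J6: C=37, d=29 → TARDY
  J7: C=45, d=15 → TARDY
Tardy jobs: J3, J6, J7
Count = 3


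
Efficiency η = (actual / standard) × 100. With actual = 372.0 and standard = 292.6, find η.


Efficiency = (actual / standard) × 100
= (372.0 / 292.6) × 100
= 127.1%


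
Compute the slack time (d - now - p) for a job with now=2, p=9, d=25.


Slack = due - current_time - processing
= 25 - 2 - 9
= 14


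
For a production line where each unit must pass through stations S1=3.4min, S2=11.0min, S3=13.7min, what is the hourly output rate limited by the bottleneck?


Bottleneck = longest station time
Station times: [3.4, 11.0, 13.7]
Max = 13.7 min
Rate = 60 / 13.7
= 4.38 units/hour (bottleneck: 13.7min)


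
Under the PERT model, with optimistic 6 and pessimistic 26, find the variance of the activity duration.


σ² = ((p - o) / 6)² = (p - o)² / 36
= (26 - 6)² / 36
= 20² / 36
= 400 / 36
= 11.1111


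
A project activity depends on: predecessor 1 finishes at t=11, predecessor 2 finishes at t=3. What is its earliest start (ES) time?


ES = max of all predecessor completion times
Predecessors: [11, 3]
ES = max(11, 3)
= 11


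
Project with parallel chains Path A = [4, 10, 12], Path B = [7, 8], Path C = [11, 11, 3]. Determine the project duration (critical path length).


Path A: 4 + 10 + 12 = 26
Path B: 7 + 8 = 15
Path C: 11 + 11 + 3 = 25
Critical path = longest = max(26, 15, 25)
= 26 (Path A)


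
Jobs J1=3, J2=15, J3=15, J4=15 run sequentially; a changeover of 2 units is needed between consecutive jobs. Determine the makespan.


Makespan = Σ processing + (n-1) × setup
= (3 + 15 + 15 + 15) + (4-1)×2
= 48 + 6
= 54 time units


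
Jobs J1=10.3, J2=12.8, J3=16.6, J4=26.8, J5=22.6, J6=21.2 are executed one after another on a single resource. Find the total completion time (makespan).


Sequential makespan: sum all processing times
= 10.3 + 12.8 + 16.6 + 26.8 + 22.6 + 21.2
= 110.3 time units


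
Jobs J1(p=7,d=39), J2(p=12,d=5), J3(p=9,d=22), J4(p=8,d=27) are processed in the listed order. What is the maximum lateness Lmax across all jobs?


Lateness per job (L = C - d):
  J1: C=7, d=39, L=-32
  J2: C=19, d=5, L=14
  J3: C=28, d=22, L=6
  J4: C=36, d=27, L=9
Lmax = max(-32, 14, 6, 9)
= 14


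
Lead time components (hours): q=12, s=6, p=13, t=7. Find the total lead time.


Lead time = queue + setup + processing + transit
= 12 + 6 + 13 + 7
= 38 hours


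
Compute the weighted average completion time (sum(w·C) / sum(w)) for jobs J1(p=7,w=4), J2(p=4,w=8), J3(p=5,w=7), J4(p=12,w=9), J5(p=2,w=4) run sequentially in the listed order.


Completion times:
  J1: C=7, w×C=4×7=28
  J2: C=11, w×C=8×11=88
  J3: C=16, w×C=7×16=112
  J4: C=28, w×C=9×28=252
  J5: C=30, w×C=4×30=120
Sum w×C = 600
Sum w = 32
Weighted avg = 600/32
= 18.75


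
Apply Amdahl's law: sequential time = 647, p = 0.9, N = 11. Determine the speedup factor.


Amdahl's law: T_p = T × ((1-p) + p/N)
= 647 × ((1-0.9) + 0.9/11)
= 647 × (0.10 + 0.0818)
= 647 × 0.1818
= 117.64
Speedup = 647/117.64
= 5.50×


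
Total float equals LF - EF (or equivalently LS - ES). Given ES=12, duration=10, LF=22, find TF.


EF = ES + duration = 12 + 10 = 22
LS = LF - duration = 22 - 10 = 12
Total Float = LF - EF = 22 - 22
(or LS - ES = 12 - 12)
= 0


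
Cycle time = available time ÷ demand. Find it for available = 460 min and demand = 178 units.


Cycle time = available time / demand
= 460 / 178
= 2.58 min/unit


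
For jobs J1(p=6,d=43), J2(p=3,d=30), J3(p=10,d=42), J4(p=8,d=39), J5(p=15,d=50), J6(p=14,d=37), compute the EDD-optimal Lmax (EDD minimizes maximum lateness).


EDD order: J2 → J6 → J4 → J3 → J1 → J5
Completion and lateness:
  J2: C=3, d=30, L=3-30=-27
  J6: C=17, d=37, L=17-37=-20
  J4: C=25, d=39, L=25-39=-14
  J3: C=35, d=42, L=35-42=-7
  J1: C=41, d=43, L=41-43=-2
  J5: C=56, d=50, L=56-50=6
Lmax = max(-27, -20, -14, -7, -2, 6)
= 6


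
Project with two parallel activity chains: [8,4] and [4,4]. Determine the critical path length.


Path A: 8 + 4 = 12
Path B: 4 + 4 = 8
Critical path = longest = max(12, 8)
= 12 (Path A)


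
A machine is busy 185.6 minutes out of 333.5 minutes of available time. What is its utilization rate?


Utilization = busy / total × 100
= 185.6 / 333.5 × 100
= 55.7%


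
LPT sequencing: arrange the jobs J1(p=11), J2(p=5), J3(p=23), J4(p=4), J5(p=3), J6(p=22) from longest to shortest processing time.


LPT: sort by longest processing time first
  J3: p=23
  J6: p=22
  J1: p=11
  J2: p=5
  J4: p=4
  J5: p=3
Order: J3 → J6 → J1 → J2 → J4 → J5


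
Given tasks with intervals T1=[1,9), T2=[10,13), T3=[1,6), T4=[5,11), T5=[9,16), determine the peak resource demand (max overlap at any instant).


Check each time point for overlaps:
  t=5: 3 tasks active (T1, T3, T4)
Max concurrent = 3


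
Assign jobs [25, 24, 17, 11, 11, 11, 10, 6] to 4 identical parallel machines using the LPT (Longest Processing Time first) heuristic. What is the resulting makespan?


Jobs (LPT sorted): [25, 24, 17, 11, 11, 11, 10, 6]
Machines: 4
  J=25 → Machine 1 (load: 0+25=25)
  J=24 → Machine 2 (load: 0+24=24)
  J=17 → Machine 3 (load: 0+17=17)
  J=11 → Machine 4 (load: 0+11=11)
  J=11 → Machine 4 (load: 11+11=22)
  J=11 → Machine 3 (load: 17+11=28)
  J=10 → Machine 4 (load: 22+10=32)
  J=6 → Machine 2 (load: 24+6=30)
Machine loads: [25, 30, 28, 32]
Makespan = max = 32 time units


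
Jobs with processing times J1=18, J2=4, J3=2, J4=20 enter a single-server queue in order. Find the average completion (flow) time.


Completion times:
  J1: completes at 18
  J2: completes at 22
  J3: completes at 24
  J4: completes at 44
Sum = 108
Average = 108/4
= 27.00


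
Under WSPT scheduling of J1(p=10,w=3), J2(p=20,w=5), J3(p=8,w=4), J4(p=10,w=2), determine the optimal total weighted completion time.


WSPT order (by p/w): J3 → J1 → J2 → J4
  J3: C=8, w·C=4×8=32
  J1: C=18, w·C=3×18=54
  J2: C=38, w·C=5×38=190
  J4: C=48, w·C=2×48=96
Σ w·C = 372
= 372


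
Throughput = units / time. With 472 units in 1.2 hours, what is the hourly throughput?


Throughput = units / time
= 472 / 1.2
= 393.3 units/hour


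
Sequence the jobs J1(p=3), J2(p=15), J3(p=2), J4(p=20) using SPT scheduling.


SPT: sort by shortest processing time
  J3: p=2
  J1: p=3
  J2: p=15
  J4: p=20
Order: J3 → J1 → J2 → J4


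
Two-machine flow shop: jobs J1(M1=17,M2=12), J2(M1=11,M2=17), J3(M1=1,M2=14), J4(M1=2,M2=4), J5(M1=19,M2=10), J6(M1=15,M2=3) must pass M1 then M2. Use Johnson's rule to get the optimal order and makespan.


Johnson's rule:
Group 1 (M1≤M2, sort by M1): ['J3', 'J4', 'J2']
Group 2 (M1>M2, sort desc M2): ['J1', 'J5', 'J6']
Sequence: J3 → J4 → J2 → J1 → J5 → J6
Makespan calculation:
  J3: M1 done=1, M2 done=15
  J4: M1 done=3, M2 done=19
  J2: M1 done=14, M2 done=36
  J1: M1 done=31, M2 done=48
  J5: M1 done=50, M2 done=60
  J6: M1 done=65, M2 done=68
= Sequence: J3 → J4 → J2 → J1 → J5 → J6, Makespan: 68


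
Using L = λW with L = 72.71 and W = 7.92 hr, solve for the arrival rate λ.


Little's law: L = λW → λ = L / W
= 72.71 / 7.92
= 9.18 per hour


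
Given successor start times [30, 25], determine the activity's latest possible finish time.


LF = min of all successor start times
Successors start at: [30, 25]
LF = min(30, 25)
= 25


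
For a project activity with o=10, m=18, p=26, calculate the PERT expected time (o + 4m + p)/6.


te = (o + 4m + p) / 6
= (10 + 4×18 + 26) / 6
= (10 + 72 + 26) / 6
= 108 / 6
= 18.00


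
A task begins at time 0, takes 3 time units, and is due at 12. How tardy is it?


Completion = start + processing = 0 + 3 = 3
Tardiness = max(0, C - d) = max(0, 3 - 12)
= max(0, -9)
= 0


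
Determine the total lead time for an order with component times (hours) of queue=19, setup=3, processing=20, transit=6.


Lead time = queue + setup + processing + transit
= 19 + 3 + 20 + 6
= 48 hours


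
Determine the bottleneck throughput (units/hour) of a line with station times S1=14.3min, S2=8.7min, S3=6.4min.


Bottleneck = longest station time
Station times: [14.3, 8.7, 6.4]
Max = 14.3 min
Rate = 60 / 14.3
= 4.20 units/hour (bottleneck: 14.3min)


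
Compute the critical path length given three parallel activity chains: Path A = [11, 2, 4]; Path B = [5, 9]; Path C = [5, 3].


Path A: 11 + 2 + 4 = 17
Path B: 5 + 9 = 14
Path C: 5 + 3 = 8
Critical path = longest = max(17, 14, 8)
= 17 (Path A)


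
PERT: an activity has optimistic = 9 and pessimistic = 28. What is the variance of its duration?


σ² = ((p - o) / 6)² = (p - o)² / 36
= (28 - 9)² / 36
= 19² / 36
= 361 / 36
= 10.0278


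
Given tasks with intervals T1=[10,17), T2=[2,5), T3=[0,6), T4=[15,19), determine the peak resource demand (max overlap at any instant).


Check each time point for overlaps:
  t=2: 2 tasks active (T2, T3)
Max concurrent = 2


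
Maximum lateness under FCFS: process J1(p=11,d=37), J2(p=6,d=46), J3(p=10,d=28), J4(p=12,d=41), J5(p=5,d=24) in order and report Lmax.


Lateness per job (L = C - d):
  J1: C=11, d=37, L=-26
  J2: C=17, d=46, L=-29
  J3: C=27, d=28, L=-1
  J4: C=39, d=41, L=-2
  J5: C=44, d=24, L=20
Lmax = max(-26, -29, -1, -2, 20)
= 20


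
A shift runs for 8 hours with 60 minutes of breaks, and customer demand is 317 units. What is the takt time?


Available = 8×60 - 60 = 420 min
Takt time = 420 / 317
= 1.32 min/unit


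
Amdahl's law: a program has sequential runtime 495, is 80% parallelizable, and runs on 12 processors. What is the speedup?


Amdahl's law: T_p = T × ((1-p) + p/N)
= 495 × ((1-0.8) + 0.8/12)
= 495 × (0.20 + 0.0667)
= 495 × 0.2667
= 132.00
Speedup = 495/132.00
= 3.75×


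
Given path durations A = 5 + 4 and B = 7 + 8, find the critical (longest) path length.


Path A: 5 + 4 = 9
Path B: 7 + 8 = 15
Critical path = longest = max(9, 15)
= 15 (Path B)


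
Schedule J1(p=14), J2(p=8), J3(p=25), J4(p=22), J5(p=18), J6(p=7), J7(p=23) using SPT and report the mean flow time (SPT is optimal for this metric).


SPT order: J6 → J2 → J1 → J5 → J4 → J7 → J3
Completion times:
  J6: C=7
  J2: C=15
  J1: C=29
  J5: C=47
  J4: C=69
  J7: C=92
  J3: C=117
Sum = 376, n = 7
Mean flow = 376/7
= 53.71


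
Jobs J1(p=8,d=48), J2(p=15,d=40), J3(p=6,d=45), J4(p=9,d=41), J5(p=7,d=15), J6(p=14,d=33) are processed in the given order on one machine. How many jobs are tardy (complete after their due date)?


Completion vs due date:
  J1: C=8, d=48 → on time
  J2: C=23, d=40 → on time
  J3: C=29, d=45 → on time
  J4: C=38, d=41 → on time
  J5: C=45, d=15 → TARDY
  J6: C=59, d=33 → TARDY
Tardy jobs: J5, J6
Count = 2


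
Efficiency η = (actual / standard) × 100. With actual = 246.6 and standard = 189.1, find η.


Efficiency = (actual / standard) × 100
= (246.6 / 189.1) × 100
= 130.4%


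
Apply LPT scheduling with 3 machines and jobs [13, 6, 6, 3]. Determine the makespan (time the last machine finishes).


Jobs (LPT sorted): [13, 6, 6, 3]
Machines: 3
  J=13 → Machine 1 (load: 0+13=13)
  J=6 → Machine 2 (load: 0+6=6)
  J=6 → Machine 3 (load: 0+6=6)
  J=3 → Machine 2 (load: 6+3=9)
Machine loads: [13, 9, 6]
Makespan = max = 13 time units


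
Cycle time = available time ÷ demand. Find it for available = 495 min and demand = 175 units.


Cycle time = available time / demand
= 495 / 175
= 2.83 min/unit


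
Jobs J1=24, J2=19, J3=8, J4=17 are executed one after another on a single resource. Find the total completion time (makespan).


Sequential makespan: sum all processing times
= 24 + 19 + 8 + 17
= 68 time units


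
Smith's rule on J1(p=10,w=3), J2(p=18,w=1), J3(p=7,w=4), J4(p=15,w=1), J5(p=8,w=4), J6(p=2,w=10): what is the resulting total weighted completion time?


WSPT order (by p/w): J6 → J3 → J5 → J1 → J4 → J2
  J6: C=2, w·C=10×2=20
  J3: C=9, w·C=4×9=36
  J5: C=17, w·C=4×17=68
  J1: C=27, w·C=3×27=81
  J4: C=42, w·C=1×42=42
  J2: C=60, w·C=1×60=60
Σ w·C = 307
= 307


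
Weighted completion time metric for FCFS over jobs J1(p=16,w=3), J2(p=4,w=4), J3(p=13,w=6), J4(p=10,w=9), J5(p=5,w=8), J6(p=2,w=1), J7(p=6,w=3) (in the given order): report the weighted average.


Completion times:
  J1: C=16, w×C=3×16=48
  J2: C=20, w×C=4×20=80
  J3: C=33, w×C=6×33=198
  J4: C=43, w×C=9×43=387
  J5: C=48, w×C=8×48=384
  J6: C=50, w×C=1×50=50
  J7: C=56, w×C=3×56=168
Sum w×C = 1315
Sum w = 34
Weighted avg = 1315/34
= 38.68


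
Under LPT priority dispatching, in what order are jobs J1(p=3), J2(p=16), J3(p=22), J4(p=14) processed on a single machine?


LPT: sort by longest processing time first
  J3: p=22
  J2: p=16
  J4: p=14
  J1: p=3
Order: J3 → J2 → J4 → J1


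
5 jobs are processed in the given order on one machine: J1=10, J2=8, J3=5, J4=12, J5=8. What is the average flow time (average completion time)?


Completion times:
  J1: completes at 10
  J2: completes at 18
  J3: completes at 23
  J4: completes at 35
  J5: completes at 43
Sum = 129
Average = 129/5
= 25.80


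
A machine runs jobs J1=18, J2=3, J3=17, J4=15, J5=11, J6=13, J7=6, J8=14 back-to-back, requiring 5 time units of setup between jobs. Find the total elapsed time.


Makespan = Σ processing + (n-1) × setup
= (18 + 3 + 17 + 15 + 11 + 13 + 6 + 14) + (8-1)×5
= 97 + 35
= 132 time units


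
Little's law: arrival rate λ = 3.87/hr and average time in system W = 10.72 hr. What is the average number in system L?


Little's law: L = λ × W
= 3.87 × 10.72
= 41.49


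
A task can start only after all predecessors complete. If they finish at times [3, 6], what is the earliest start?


ES = max of all predecessor completion times
Predecessors: [3, 6]
ES = max(3, 6)
= 6


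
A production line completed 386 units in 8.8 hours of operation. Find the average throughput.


Throughput = units / time
= 386 / 8.8
= 43.9 units/hour


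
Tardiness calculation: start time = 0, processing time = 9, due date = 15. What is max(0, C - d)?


Completion = start + processing = 0 + 9 = 9
Tardiness = max(0, C - d) = max(0, 9 - 15)
= max(0, -6)
= 0


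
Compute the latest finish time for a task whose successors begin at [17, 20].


LF = min of all successor start times
Successors start at: [17, 20]
LF = min(17, 20)
= 17


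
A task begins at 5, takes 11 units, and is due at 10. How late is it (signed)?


Completion = 5 + 11 = 16
Lateness = C - d = 16 - 10
= 6


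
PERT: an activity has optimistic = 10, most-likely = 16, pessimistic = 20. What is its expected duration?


te = (o + 4m + p) / 6
= (10 + 4×16 + 20) / 6
= (10 + 64 + 20) / 6
= 94 / 6
= 15.67


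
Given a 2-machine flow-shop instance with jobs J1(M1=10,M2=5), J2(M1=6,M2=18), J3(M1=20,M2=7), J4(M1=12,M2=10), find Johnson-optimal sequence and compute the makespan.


Johnson's rule:
Group 1 (M1≤M2, sort by M1): ['J2']
Group 2 (M1>M2, sort desc M2): ['J4', 'J3', 'J1']
Sequence: J2 → J4 → J3 → J1
Makespan calculation:
  J2: M1 done=6, M2 done=24
  J4: M1 done=18, M2 done=34
  J3: M1 done=38, M2 done=45
  J1: M1 done=48, M2 done=53
= Sequence: J2 → J4 → J3 → J1, Makespan: 53


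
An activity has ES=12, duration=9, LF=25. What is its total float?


EF = ES + duration = 12 + 9 = 21
LS = LF - duration = 25 - 9 = 16
Total Float = LF - EF = 25 - 21
(or LS - ES = 16 - 12)
= 4


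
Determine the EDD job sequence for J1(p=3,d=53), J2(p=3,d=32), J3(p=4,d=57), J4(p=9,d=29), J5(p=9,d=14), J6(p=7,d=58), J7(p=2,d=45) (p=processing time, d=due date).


EDD: sort by earliest due date
  J5: d=14, p=9
  J4: d=29, p=9
  J2: d=32, p=3
  J7: d=45, p=2
  J1: d=53, p=3
  J3: d=57, p=4
  J6: d=58, p=7
Order: J5 → J4 → J2 → J7 → J1 → J3 → J6


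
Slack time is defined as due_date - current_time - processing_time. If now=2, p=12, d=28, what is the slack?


Slack = due - current_time - processing
= 28 - 2 - 12
= 14


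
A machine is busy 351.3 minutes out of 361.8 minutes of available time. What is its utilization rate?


Utilization = busy / total × 100
= 351.3 / 361.8 × 100
= 97.1%


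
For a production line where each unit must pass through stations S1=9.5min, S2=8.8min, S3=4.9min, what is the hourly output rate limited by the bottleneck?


Bottleneck = longest station time
Station times: [9.5, 8.8, 4.9]
Max = 9.5 min
Rate = 60 / 9.5
= 6.32 units/hour (bottleneck: 9.5min)


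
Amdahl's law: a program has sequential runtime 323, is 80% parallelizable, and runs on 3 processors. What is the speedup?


Amdahl's law: T_p = T × ((1-p) + p/N)
= 323 × ((1-0.8) + 0.8/3)
= 323 × (0.20 + 0.2667)
= 323 × 0.4667
= 150.73
Speedup = 323/150.73
= 2.14×


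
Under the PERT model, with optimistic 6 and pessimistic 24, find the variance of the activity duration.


σ² = ((p - o) / 6)² = (p - o)² / 36
= (24 - 6)² / 36
= 18² / 36
= 324 / 36
= 9.0000


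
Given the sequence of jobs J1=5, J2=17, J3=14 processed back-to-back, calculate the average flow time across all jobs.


Completion times:
  J1: completes at 5
  J2: completes at 22
  J3: completes at 36
Sum = 63
Average = 63/3
= 21.00


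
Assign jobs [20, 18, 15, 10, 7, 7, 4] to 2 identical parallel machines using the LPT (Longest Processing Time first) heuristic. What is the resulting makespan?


Jobs (LPT sorted): [20, 18, 15, 10, 7, 7, 4]
Machines: 2
  J=20 → Machine 1 (load: 0+20=20)
  J=18 → Machine 2 (load: 0+18=18)
  J=15 → Machine 2 (load: 18+15=33)
  J=10 → Machine 1 (load: 20+10=30)
  J=7 → Machine 1 (load: 30+7=37)
  J=7 → Machine 2 (load: 33+7=40)
  J=4 → Machine 1 (load: 37+4=41)
Machine loads: [41, 40]
Makespan = max = 41 time units


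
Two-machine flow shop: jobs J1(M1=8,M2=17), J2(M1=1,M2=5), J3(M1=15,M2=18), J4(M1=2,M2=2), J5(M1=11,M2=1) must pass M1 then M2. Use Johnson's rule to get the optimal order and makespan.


Johnson's rule:
Group 1 (M1≤M2, sort by M1): ['J2', 'J4', 'J1', 'J3']
Group 2 (M1>M2, sort desc M2): ['J5']
Sequence: J2 → J4 → J1 → J3 → J5
Makespan calculation:
  J2: M1 done=1, M2 done=6
  J4: M1 done=3, M2 done=8
  J1: M1 done=11, M2 done=28
  J3: M1 done=26, M2 done=46
  J5: M1 done=37, M2 done=47
= Sequence: J2 → J4 → J1 → J3 → J5, Makespan: 47


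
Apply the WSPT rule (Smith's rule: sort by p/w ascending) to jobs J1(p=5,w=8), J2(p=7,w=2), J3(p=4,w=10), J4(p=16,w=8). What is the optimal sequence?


WSPT (Smith's rule): sort by p/w ascending
  J3: p/w = 4/10 = 0.400
  J1: p/w = 5/8 = 0.625
  J4: p/w = 16/8 = 2.000
  J2: p/w = 7/2 = 3.500
Order: J3 → J1 → J4 → J2


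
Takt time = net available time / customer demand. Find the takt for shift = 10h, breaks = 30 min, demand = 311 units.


Available = 10×60 - 30 = 570 min
Takt time = 570 / 311
= 1.83 min/unit


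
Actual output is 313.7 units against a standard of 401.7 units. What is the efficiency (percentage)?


Efficiency = (actual / standard) × 100
= (313.7 / 401.7) × 100
= 78.1%


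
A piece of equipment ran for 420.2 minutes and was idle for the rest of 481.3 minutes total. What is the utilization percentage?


Utilization = busy / total × 100
= 420.2 / 481.3 × 100
= 87.3%


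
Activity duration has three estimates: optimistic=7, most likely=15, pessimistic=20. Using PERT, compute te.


te = (o + 4m + p) / 6
= (7 + 4×15 + 20) / 6
= (7 + 60 + 20) / 6
= 87 / 6
= 14.50


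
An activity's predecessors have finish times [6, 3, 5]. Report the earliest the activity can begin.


ES = max of all predecessor completion times
Predecessors: [6, 3, 5]
ES = max(6, 3, 5)
= 6


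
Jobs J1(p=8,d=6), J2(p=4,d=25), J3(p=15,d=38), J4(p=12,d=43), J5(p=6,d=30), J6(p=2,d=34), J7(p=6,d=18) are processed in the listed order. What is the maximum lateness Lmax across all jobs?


Lateness per job (L = C - d):
  J1: C=8, d=6, L=2
  J2: C=12, d=25, L=-13
  J3: C=27, d=38, L=-11
  J4: C=39, d=43, L=-4
  J5: C=45, d=30, L=15
  J6: C=47, d=34, L=13
  J7: C=53, d=18, L=35
Lmax = max(2, -13, -11, -4, 15, 13, 35)
= 35


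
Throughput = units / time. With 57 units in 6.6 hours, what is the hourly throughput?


Throughput = units / time
= 57 / 6.6
= 8.6 units/hour


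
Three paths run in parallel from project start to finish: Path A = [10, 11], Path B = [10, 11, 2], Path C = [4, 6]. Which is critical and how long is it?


Path A: 10 + 11 = 21
Path B: 10 + 11 + 2 = 23
Path C: 4 + 6 = 10
Critical path = longest = max(21, 23, 10)
= 23 (Path B)


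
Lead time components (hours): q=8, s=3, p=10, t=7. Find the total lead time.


Lead time = queue + setup + processing + transit
= 8 + 3 + 10 + 7
= 28 hours


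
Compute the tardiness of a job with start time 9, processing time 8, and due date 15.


Completion = start + processing = 9 + 8 = 17
Tardiness = max(0, C - d) = max(0, 17 - 15)
= max(0, 2)
= 2


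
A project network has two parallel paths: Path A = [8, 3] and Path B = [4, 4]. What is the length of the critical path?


Path A: 8 + 3 = 11
Path B: 4 + 4 = 8
Critical path = longest = max(11, 8)
= 11 (Path A)


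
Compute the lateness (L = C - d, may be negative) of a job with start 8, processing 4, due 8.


Completion = 8 + 4 = 12
Lateness = C - d = 12 - 8
= 4


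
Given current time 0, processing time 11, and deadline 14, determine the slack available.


Slack = due - current_time - processing
= 14 - 0 - 11
= 3


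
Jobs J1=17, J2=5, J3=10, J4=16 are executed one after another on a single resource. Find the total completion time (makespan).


Sequential makespan: sum all processing times
= 17 + 5 + 10 + 16
= 48 time units


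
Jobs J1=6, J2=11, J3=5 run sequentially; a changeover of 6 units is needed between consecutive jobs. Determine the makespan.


Makespan = Σ processing + (n-1) × setup
= (6 + 11 + 5) + (3-1)×6
= 22 + 12
= 34 time units


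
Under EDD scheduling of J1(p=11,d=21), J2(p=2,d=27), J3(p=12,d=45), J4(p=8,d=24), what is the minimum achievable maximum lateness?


EDD order: J1 → J4 → J2 → J3
Completion and lateness:
  J1: C=11, d=21, L=11-21=-10
  J4: C=19, d=24, L=19-24=-5
  J2: C=21, d=27, L=21-27=-6
  J3: C=33, d=45, L=33-45=-12
Lmax = max(-10, -5, -6, -12)
= -5


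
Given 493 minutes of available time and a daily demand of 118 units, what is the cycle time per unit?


Cycle time = available time / demand
= 493 / 118
= 4.18 min/unit


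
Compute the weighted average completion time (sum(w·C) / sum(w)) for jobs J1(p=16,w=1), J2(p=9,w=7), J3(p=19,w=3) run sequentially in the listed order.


Completion times:
  J1: C=16, w×C=1×16=16
  J2: C=25, w×C=7×25=175
  J3: C=44, w×C=3×44=132
Sum w×C = 323
Sum w = 11
Weighted avg = 323/11
= 29.36


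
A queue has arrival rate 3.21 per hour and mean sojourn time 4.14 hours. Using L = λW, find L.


Little's law: L = λ × W
= 3.21 × 4.14
= 13.29


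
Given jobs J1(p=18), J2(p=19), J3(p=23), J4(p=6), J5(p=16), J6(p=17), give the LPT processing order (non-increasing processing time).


LPT: sort by longest processing time first
  J3: p=23
  J2: p=19
  J1: p=18
  J6: p=17
  J5: p=16
  J4: p=6
Order: J3 → J2 → J1 → J6 → J5 → J4


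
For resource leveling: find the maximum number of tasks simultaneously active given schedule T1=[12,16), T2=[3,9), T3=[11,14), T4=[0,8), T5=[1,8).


Check each time point for overlaps:
  t=3: 3 tasks active (T2, T4, T5)
Max concurrent = 3


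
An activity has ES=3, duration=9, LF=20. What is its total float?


EF = ES + duration = 3 + 9 = 12
LS = LF - duration = 20 - 9 = 11
Total Float = LF - EF = 20 - 12
(or LS - ES = 11 - 3)
= 8


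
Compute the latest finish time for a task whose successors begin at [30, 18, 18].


LF = min of all successor start times
Successors start at: [30, 18, 18]
LF = min(30, 18, 18)
= 18


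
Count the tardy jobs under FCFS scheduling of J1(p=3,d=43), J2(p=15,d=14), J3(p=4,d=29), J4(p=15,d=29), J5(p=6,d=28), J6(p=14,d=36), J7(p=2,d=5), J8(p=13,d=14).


Completion vs due date:
  J1: C=3, d=43 → on time
  J2: C=18, d=14 → TARDY
  J3: C=22, d=29 → on time
  J4: C=37, d=29 → TARDY
  J5: C=43, d=28 → TARDY
  J6: C=57, d=36 → TARDY
  J7: C=59, d=5 → TARDY
  J8: C=72, d=14 → TARDY
Tardy jobs: J2, J4, J5, J6, J7, J8
Count = 6


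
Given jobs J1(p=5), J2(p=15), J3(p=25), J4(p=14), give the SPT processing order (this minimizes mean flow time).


SPT: sort by shortest processing time
  J1: p=5
  J4: p=14
  J2: p=15
  J3: p=25
Order: J1 → J4 → J2 → J3


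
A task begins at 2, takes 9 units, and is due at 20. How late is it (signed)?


Completion = 2 + 9 = 11
Lateness = C - d = 11 - 20
= -9


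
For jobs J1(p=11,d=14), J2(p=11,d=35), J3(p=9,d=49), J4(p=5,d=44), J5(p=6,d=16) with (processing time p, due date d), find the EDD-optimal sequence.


EDD: sort by earliest due date
  J1: d=14, p=11
  J5: d=16, p=6
  J2: d=35, p=11
  J4: d=44, p=5
  J3: d=49, p=9
Order: J1 → J5 → J2 → J4 → J3


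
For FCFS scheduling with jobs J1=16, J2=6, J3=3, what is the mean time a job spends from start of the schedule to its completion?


Completion times:
  J1: completes at 16
  J2: completes at 22
  J3: completes at 25
Sum = 63
Average = 63/3
= 21.00


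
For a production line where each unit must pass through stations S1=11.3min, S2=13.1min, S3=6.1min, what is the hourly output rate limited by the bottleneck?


Bottleneck = longest station time
Station times: [11.3, 13.1, 6.1]
Max = 13.1 min
Rate = 60 / 13.1
= 4.58 units/hour (bottleneck: 13.1min)


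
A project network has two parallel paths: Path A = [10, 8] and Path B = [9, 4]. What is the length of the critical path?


Path A: 10 + 8 = 18
Path B: 9 + 4 = 13
Critical path = longest = max(18, 13)
= 18 (Path A)


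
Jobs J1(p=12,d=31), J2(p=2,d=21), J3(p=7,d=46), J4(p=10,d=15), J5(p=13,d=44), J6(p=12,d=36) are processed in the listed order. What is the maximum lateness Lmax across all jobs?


Lateness per job (L = C - d):
  J1: C=12, d=31, L=-19
  J2: C=14, d=21, L=-7
  J3: C=21, d=46, L=-25
  J4: C=31, d=15, L=16
  J5: C=44, d=44, L=0
  J6: C=56, d=36, L=20
Lmax = max(-19, -7, -25, 16, 0, 20)
= 20


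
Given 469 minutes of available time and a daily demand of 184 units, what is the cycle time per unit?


Cycle time = available time / demand
= 469 / 184
= 2.55 min/unit


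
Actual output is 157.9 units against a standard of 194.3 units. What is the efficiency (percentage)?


Efficiency = (actual / standard) × 100
= (157.9 / 194.3) × 100
= 81.3%


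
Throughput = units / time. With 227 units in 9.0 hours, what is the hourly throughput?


Throughput = units / time
= 227 / 9.0
= 25.2 units/hour


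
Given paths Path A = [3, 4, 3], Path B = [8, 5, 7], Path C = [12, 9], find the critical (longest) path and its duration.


Path A: 3 + 4 + 3 = 10
Path B: 8 + 5 + 7 = 20
Path C: 12 + 9 = 21
Critical path = longest = max(10, 20, 21)
= 21 (Path C)


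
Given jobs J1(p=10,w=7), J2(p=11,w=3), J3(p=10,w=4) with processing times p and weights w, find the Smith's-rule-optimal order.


WSPT (Smith's rule): sort by p/w ascending
  J1: p/w = 10/7 = 1.429
  J3: p/w = 10/4 = 2.500
  J2: p/w = 11/3 = 3.667
Order: J1 → J3 → J2


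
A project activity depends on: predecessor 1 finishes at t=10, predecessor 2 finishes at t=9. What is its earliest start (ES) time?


ES = max of all predecessor completion times
Predecessors: [10, 9]
ES = max(10, 9)
= 10


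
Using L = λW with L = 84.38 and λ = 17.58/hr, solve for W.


Little's law: L = λW → W = L / λ
= 84.38 / 17.58
= 4.80 hours


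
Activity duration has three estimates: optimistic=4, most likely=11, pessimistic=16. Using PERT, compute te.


te = (o + 4m + p) / 6
= (4 + 4×11 + 16) / 6
= (4 + 44 + 16) / 6
= 64 / 6
= 10.67


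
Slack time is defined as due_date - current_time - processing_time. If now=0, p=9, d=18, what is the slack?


Slack = due - current_time - processing
= 18 - 0 - 9
= 9


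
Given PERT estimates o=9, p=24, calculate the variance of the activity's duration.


σ² = ((p - o) / 6)² = (p - o)² / 36
= (24 - 9)² / 36
= 15² / 36
= 225 / 36
= 6.2500


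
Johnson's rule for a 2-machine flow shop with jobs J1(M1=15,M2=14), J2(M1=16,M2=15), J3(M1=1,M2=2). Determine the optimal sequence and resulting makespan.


Johnson's rule:
Group 1 (M1≤M2, sort by M1): ['J3']
Group 2 (M1>M2, sort desc M2): ['J2', 'J1']
Sequence: J3 → J2 → J1
Makespan calculation:
  J3: M1 done=1, M2 done=3
  J2: M1 done=17, M2 done=32
  J1: M1 done=32, M2 done=46
= Sequence: J3 → J2 → J1, Makespan: 46


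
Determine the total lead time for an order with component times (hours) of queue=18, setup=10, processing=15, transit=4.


Lead time = queue + setup + processing + transit
= 18 + 10 + 15 + 4
= 47 hours


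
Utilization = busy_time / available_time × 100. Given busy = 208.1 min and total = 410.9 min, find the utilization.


Utilization = busy / total × 100
= 208.1 / 410.9 × 100
= 50.6%


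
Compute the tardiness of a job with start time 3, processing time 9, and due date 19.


Completion = start + processing = 3 + 9 = 12
Tardiness = max(0, C - d) = max(0, 12 - 19)
= max(0, -7)
= 0


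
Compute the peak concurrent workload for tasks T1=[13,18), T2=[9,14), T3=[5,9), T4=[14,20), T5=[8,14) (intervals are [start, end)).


Check each time point for overlaps:
  t=13: 3 tasks active (T1, T2, T5)
Max concurrent = 3


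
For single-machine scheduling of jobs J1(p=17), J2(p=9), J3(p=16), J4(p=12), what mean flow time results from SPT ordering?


SPT order: J2 → J4 → J3 → J1
Completion times:
  J2: C=9
  J4: C=21
  J3: C=37
  J1: C=54
Sum = 121, n = 4
Mean flow = 121/4
= 30.25


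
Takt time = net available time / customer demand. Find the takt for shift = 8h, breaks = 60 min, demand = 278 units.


Available = 8×60 - 60 = 420 min
Takt time = 420 / 278
= 1.51 min/unit


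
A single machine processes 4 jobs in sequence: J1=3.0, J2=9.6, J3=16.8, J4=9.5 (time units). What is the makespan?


Sequential makespan: sum all processing times
= 3.0 + 9.6 + 16.8 + 9.5
= 38.9 time units


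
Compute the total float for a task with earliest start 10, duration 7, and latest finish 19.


EF = ES + duration = 10 + 7 = 17
LS = LF - duration = 19 - 7 = 12
Total Float = LF - EF = 19 - 17
(or LS - ES = 12 - 10)
= 2


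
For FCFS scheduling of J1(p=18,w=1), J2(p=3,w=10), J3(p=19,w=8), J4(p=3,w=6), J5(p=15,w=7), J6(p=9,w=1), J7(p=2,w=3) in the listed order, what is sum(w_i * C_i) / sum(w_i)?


Completion times:
  J1: C=18, w×C=1×18=18
  J2: C=21, w×C=10×21=210
  J3: C=40, w×C=8×40=320
  J4: C=43, w×C=6×43=258
  J5: C=58, w×C=7×58=406
  J6: C=67, w×C=1×67=67
  J7: C=69, w×C=3×69=207
Sum w×C = 1486
Sum w = 36
Weighted avg = 1486/36
= 41.28


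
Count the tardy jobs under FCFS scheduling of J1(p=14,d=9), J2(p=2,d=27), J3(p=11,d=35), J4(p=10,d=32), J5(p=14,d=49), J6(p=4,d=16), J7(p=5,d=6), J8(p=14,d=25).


Completion vs due date:
  J1: C=14, d=9 → TARDY
  J2: C=16, d=27 → on time
  J3: C=27, d=35 → on time
  J4: C=37, d=32 → TARDY
  J5: C=51, d=49 → TARDY
  J6: C=55, d=16 → TARDY
  J7: C=60, d=6 → TARDY
  J8: C=74, d=25 → TARDY
Tardy jobs: J1, J4, J5, J6, J7, J8
Count = 6


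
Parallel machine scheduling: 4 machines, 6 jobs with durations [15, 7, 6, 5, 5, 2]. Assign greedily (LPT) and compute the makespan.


Jobs (LPT sorted): [15, 7, 6, 5, 5, 2]
Machines: 4
  J=15 → Machine 1 (load: 0+15=15)
  J=7 → Machine 2 (load: 0+7=7)
  J=6 → Machine 3 (load: 0+6=6)
  J=5 → Machine 4 (load: 0+5=5)
  J=5 → Machine 4 (load: 5+5=10)
  J=2 → Machine 3 (load: 6+2=8)
Machine loads: [15, 7, 8, 10]
Makespan = max = 15 time units


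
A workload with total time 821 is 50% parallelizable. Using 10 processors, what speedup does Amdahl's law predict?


Amdahl's law: T_p = T × ((1-p) + p/N)
= 821 × ((1-0.5) + 0.5/10)
= 821 × (0.50 + 0.0500)
= 821 × 0.5500
= 451.55
Speedup = 821/451.55
= 1.82×


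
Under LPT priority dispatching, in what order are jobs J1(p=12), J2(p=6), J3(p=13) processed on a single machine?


LPT: sort by longest processing time first
  J3: p=13
  J1: p=12
  J2: p=6
Order: J3 → J1 → J2


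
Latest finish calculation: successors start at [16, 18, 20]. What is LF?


LF = min of all successor start times
Successors start at: [16, 18, 20]
LF = min(16, 18, 20)
= 16


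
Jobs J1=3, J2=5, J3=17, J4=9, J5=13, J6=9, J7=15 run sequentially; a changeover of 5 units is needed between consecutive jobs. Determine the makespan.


Makespan = Σ processing + (n-1) × setup
= (3 + 5 + 17 + 9 + 13 + 9 + 15) + (7-1)×5
= 71 + 30
= 101 time units


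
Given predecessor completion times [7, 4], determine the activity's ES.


ES = max of all predecessor completion times
Predecessors: [7, 4]
ES = max(7, 4)
= 7


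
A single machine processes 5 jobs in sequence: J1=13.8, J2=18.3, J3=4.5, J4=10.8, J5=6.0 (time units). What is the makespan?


Sequential makespan: sum all processing times
= 13.8 + 18.3 + 4.5 + 10.8 + 6.0
= 53.4 time units


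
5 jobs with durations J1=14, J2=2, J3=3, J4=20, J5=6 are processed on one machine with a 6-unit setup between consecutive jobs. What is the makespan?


Makespan = Σ processing + (n-1) × setup
= (14 + 2 + 3 + 20 + 6) + (5-1)×6
= 45 + 24
= 69 time units


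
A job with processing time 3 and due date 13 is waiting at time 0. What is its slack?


Slack = due - current_time - processing
= 13 - 0 - 3
= 10


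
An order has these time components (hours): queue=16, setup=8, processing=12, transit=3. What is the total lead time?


Lead time = queue + setup + processing + transit
= 16 + 8 + 12 + 3
= 39 hours


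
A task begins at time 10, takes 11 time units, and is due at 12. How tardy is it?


Completion = start + processing = 10 + 11 = 21
Tardiness = max(0, C - d) = max(0, 21 - 12)
= max(0, 9)
= 9


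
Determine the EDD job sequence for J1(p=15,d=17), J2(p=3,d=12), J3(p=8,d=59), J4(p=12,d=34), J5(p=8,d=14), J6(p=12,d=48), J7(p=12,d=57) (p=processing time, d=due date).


EDD: sort by earliest due date
  J2: d=12, p=3
  J5: d=14, p=8
  J1: d=17, p=15
  J4: d=34, p=12
  J6: d=48, p=12
  J7: d=57, p=12
  J3: d=59, p=8
Order: J2 → J5 → J1 → J4 → J6 → J7 → J3


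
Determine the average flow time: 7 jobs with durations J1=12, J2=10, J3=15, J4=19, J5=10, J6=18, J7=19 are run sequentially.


Completion times:
  J1: completes at 12
  J2: completes at 22
  J3: completes at 37
  J4: completes at 56
  J5: completes at 66
  J6: completes at 84
  J7: completes at 103
Sum = 380
Average = 380/7
= 54.29


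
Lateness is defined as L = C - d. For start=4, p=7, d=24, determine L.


Completion = 4 + 7 = 11
Lateness = C - d = 11 - 24
= -13


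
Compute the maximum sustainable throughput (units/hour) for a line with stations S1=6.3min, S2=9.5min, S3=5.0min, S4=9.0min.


Bottleneck = longest station time
Station times: [6.3, 9.5, 5.0, 9.0]
Max = 9.5 min
Rate = 60 / 9.5
= 6.32 units/hour (bottleneck: 9.5min)


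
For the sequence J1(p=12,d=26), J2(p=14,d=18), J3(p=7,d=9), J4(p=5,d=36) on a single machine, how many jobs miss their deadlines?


Completion vs due date:
  J1: C=12, d=26 → on time
  J2: C=26, d=18 → TARDY
  J3: C=33, d=9 → TARDY
  J4: C=38, d=36 → TARDY
Tardy jobs: J2, J3, J4
Count = 3


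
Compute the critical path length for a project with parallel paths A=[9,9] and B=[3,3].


Path A: 9 + 9 = 18
Path B: 3 + 3 = 6
Critical path = longest = max(18, 6)
= 18 (Path A)


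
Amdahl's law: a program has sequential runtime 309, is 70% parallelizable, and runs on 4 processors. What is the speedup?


Amdahl's law: T_p = T × ((1-p) + p/N)
= 309 × ((1-0.7) + 0.7/4)
= 309 × (0.30 + 0.1750)
= 309 × 0.4750
= 146.78
Speedup = 309/146.78
= 2.11×


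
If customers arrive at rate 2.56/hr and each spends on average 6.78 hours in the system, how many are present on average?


Little's law: L = λ × W
= 2.56 × 6.78
= 17.36


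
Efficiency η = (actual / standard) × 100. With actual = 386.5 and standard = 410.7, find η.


Efficiency = (actual / standard) × 100
= (386.5 / 410.7) × 100
= 94.1%


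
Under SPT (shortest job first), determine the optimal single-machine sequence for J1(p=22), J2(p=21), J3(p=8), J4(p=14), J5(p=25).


SPT: sort by shortest processing time
  J3: p=8
  J4: p=14
  J2: p=21
  J1: p=22
  J5: p=25
Order: J3 → J4 → J2 → J1 → J5


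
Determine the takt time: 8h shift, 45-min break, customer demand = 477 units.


Available = 8×60 - 45 = 435 min
Takt time = 435 / 477
= 0.91 min/unit


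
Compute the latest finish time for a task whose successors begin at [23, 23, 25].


LF = min of all successor start times
Successors start at: [23, 23, 25]
LF = min(23, 23, 25)
= 23


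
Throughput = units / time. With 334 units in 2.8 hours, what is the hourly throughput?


Throughput = units / time
= 334 / 2.8
= 119.3 units/hour


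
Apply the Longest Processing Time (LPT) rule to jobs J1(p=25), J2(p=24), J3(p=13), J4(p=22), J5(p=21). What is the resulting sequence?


LPT: sort by longest processing time first
  J1: p=25
  J2: p=24
  J4: p=22
  J5: p=21
  J3: p=13
Order: J1 → J2 → J4 → J5 → J3


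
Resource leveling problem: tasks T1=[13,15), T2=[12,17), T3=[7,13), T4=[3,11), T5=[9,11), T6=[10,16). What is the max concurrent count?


Check each time point for overlaps:
  t=10: 4 tasks active (T3, T4, T5, T6)
Max concurrent = 4


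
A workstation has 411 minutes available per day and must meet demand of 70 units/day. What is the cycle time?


Cycle time = available time / demand
= 411 / 70
= 5.87 min/unit


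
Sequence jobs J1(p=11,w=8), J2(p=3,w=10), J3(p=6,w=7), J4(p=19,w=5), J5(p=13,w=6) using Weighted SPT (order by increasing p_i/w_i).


WSPT (Smith's rule): sort by p/w ascending
  J2: p/w = 3/10 = 0.300
  J3: p/w = 6/7 = 0.857
  J1: p/w = 11/8 = 1.375
  J5: p/w = 13/6 = 2.167
  J4: p/w = 19/5 = 3.800
Order: J2 → J3 → J1 → J5 → J4


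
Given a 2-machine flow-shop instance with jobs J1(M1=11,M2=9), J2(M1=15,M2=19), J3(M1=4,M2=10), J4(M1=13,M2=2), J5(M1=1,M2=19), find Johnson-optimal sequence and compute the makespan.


Johnson's rule:
Group 1 (M1≤M2, sort by M1): ['J5', 'J3', 'J2']
Group 2 (M1>M2, sort desc M2): ['J1', 'J4']
Sequence: J5 → J3 → J2 → J1 → J4
Makespan calculation:
  J5: M1 done=1, M2 done=20
  J3: M1 done=5, M2 done=30
  J2: M1 done=20, M2 done=49
  J1: M1 done=31, M2 done=58
  J4: M1 done=44, M2 done=60
= Sequence: J5 → J3 → J2 → J1 → J4, Makespan: 60
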